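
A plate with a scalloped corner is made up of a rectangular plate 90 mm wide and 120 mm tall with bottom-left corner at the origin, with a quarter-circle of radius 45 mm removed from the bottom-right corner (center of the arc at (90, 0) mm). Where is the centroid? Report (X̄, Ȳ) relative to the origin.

X̄ = 40.53 mm, Ȳ = 67.06 mm

plate: A = 90 × 120 = 10800.00, centroid at (45.00, 60.00).
removed quarter-circle: A = −¼π·45² = -1590.43, centroid at (70.90, 19.10).
ΣA = 9209.57 mm²
ΣAX̄ = (10800.00)(45.00) + (-1590.43)(70.90) = 373236.18 mm³
ΣAȲ = (10800.00)(60.00) + (-1590.43)(19.10) = 617625.00 mm³
X̄ = 373236.18 / 9209.57 = 40.53 mm
Ȳ = 617625.00 / 9209.57 = 67.06 mm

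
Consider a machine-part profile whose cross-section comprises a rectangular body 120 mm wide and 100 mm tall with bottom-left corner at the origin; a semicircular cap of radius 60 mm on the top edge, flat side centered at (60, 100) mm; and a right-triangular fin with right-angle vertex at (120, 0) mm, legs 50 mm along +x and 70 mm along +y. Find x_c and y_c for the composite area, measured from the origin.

x_c = 66.91 mm, y_c = 69.59 mm

Part | A | x̄ᵢ | ȳᵢ | A·x̄ᵢ | A·ȳᵢ
rectangular body | 12000.00 | 60.00 | 50.00 | 720000.00 | 600000.00
semicircular top | 5654.87 | 60.00 | 125.46 | 339292.01 | 709486.68
triangular fin | 1750.00 | 136.67 | 23.33 | 239166.67 | 40833.33
Σ | 19404.87 |  |  | 1298458.67 | 1350320.01
x_c = 1298458.67 / 19404.87 = 66.91 mm
y_c = 1350320.01 / 19404.87 = 69.59 mm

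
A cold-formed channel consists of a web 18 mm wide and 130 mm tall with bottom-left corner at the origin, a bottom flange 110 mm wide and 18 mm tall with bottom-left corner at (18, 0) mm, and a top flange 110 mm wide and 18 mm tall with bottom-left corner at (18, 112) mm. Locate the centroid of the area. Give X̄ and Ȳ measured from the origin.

X̄ = 49.23 mm, Ȳ = 65.00 mm

web: A = 18 × 130 = 2340.00, centroid at (9.00, 65.00).
bottom flange: A = 110 × 18 = 1980.00, centroid at (73.00, 9.00).
top flange: A = 110 × 18 = 1980.00, centroid at (73.00, 121.00).
ΣA = 6300.00 mm²
ΣAX̄ = (2340.00)(9.00) + (1980.00)(73.00) + (1980.00)(73.00) = 310140.00 mm³
ΣAȲ = (2340.00)(65.00) + (1980.00)(9.00) + (1980.00)(121.00) = 409500.00 mm³
X̄ = 310140.00 / 6300.00 = 49.23 mm
Ȳ = 409500.00 / 6300.00 = 65.00 mm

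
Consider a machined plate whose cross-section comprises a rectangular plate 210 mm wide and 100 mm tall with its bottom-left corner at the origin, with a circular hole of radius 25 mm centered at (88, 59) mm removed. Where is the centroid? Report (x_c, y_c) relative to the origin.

x_c = 106.75 mm, y_c = 49.07 mm

plate: A = 210 × 100 = 21000.00, centroid at (105.00, 50.00).
hole: A = −π·25² = -1963.50, centroid at (88.00, 59.00).
ΣA = 19036.50 mm², ΣAx_c = 2032212.40 mm³, ΣAy_c = 934153.77 mm³.
x_c = 2032212.40/19036.50 = 106.75 mm; y_c = 934153.77/19036.50 = 49.07 mm.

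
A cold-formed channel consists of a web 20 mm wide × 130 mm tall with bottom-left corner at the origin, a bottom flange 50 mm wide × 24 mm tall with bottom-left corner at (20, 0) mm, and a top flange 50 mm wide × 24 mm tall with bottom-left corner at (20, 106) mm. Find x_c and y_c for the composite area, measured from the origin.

x_c = 26.80 mm, y_c = 65.00 mm

web: A = 20 × 130 = 2600.00, centroid at (10.00, 65.00).
bottom flange: A = 50 × 24 = 1200.00, centroid at (45.00, 12.00).
top flange: A = 50 × 24 = 1200.00, centroid at (45.00, 118.00).
ΣA = 5000.00 mm²
ΣAx_c = (2600.00)(10.00) + (1200.00)(45.00) + (1200.00)(45.00) = 134000.00 mm³
ΣAy_c = (2600.00)(65.00) + (1200.00)(12.00) + (1200.00)(118.00) = 325000.00 mm³
x_c = 134000.00 / 5000.00 = 26.80 mm
y_c = 325000.00 / 5000.00 = 65.00 mm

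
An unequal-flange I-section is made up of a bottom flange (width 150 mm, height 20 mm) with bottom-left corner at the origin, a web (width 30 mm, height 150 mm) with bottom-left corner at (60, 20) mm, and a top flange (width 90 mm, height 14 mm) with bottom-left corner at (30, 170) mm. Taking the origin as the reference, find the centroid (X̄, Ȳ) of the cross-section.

bottom flange: A = 150 × 20 = 3000.00, centroid at (75.00, 10.00).
web: A = 30 × 150 = 4500.00, centroid at (75.00, 95.00).
top flange: A = 90 × 14 = 1260.00, centroid at (75.00, 177.00).
ΣA = 8760.00 mm², ΣAX̄ = 657000.00 mm³, ΣAȲ = 680520.00 mm³.
X̄ = 657000.00/8760.00 = 75.00 mm; Ȳ = 680520.00/8760.00 = 77.68 mm.

X̄ = 75.00 mm, Ȳ = 77.68 mm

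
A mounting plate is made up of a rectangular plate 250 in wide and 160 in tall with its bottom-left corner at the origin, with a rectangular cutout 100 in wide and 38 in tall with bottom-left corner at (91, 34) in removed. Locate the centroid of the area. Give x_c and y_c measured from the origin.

x_c = 123.32 in, y_c = 82.83 in

Part | A | x̄ᵢ | ȳᵢ | A·x̄ᵢ | A·ȳᵢ
plate | 40000.00 | 125.00 | 80.00 | 5000000.00 | 3200000.00
hole | -3800.00 | 141.00 | 53.00 | -535800.00 | -201400.00
Σ | 36200.00 |  |  | 4464200.00 | 2998600.00
x_c = 4464200.00 / 36200.00 = 123.32 in
y_c = 2998600.00 / 36200.00 = 82.83 in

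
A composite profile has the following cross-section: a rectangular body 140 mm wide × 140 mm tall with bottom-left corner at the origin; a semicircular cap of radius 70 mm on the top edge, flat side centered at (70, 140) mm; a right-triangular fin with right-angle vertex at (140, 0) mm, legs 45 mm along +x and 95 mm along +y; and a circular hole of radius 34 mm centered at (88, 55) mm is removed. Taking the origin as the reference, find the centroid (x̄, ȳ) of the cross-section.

x̄ = 74.51 mm, ȳ = 98.68 mm

rectangular body: A = 140 × 140 = 19600.00, centroid at (70.00, 70.00).
semicircular top: A = ½π·70² = 7696.90, centroid at (70.00, 169.71).
triangular fin: A = ½·45·95 = 2137.50, centroid at (155.00, 31.67).
hole: A = −π·34² = -3631.68, centroid at (88.00, 55.00).
ΣA = 25802.72 mm², ΣAx̄ = 1922507.70 mm³, ΣAȳ = 2546177.99 mm³.
x̄ = 1922507.70/25802.72 = 74.51 mm; ȳ = 2546177.99/25802.72 = 98.68 mm.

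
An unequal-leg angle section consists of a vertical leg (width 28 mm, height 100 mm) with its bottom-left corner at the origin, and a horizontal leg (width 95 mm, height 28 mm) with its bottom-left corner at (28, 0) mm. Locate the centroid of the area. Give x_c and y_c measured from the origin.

x_c = 43.96 mm, y_c = 32.46 mm

Part | A | x̄ᵢ | ȳᵢ | A·x̄ᵢ | A·ȳᵢ
vertical leg | 2800.00 | 14.00 | 50.00 | 39200.00 | 140000.00
horizontal leg | 2660.00 | 75.50 | 14.00 | 200830.00 | 37240.00
Σ | 5460.00 |  |  | 240030.00 | 177240.00
x_c = 240030.00 / 5460.00 = 43.96 mm
y_c = 177240.00 / 5460.00 = 32.46 mm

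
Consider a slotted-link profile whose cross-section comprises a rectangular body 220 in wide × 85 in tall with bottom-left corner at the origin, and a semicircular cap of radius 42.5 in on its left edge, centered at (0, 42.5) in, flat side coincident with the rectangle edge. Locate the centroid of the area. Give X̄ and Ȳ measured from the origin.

rectangular body: A = 220 × 85 = 18700.00, centroid at (110.00, 42.50).
semicircular end: A = ½π·42.5² = 2837.25, centroid at (-18.04, 42.50).
ΣA = 21537.25 in², ΣAX̄ = 2005822.92 in³, ΣAȲ = 915333.16 in³.
X̄ = 2005822.92/21537.25 = 93.13 in; Ȳ = 915333.16/21537.25 = 42.50 in.

X̄ = 93.13 in, Ȳ = 42.50 in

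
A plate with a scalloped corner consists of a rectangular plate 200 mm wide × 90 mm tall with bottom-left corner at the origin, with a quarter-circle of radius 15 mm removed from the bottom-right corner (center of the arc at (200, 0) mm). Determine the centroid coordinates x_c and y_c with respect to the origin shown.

x_c = 99.07 mm, y_c = 45.38 mm

Part | A | x̄ᵢ | ȳᵢ | A·x̄ᵢ | A·ȳᵢ
plate | 18000.00 | 100.00 | 45.00 | 1800000.00 | 810000.00
removed quarter-circle | -176.71 | 193.63 | 6.37 | -34217.92 | -1125.00
Σ | 17823.29 |  |  | 1765782.08 | 808875.00
x_c = 1765782.08 / 17823.29 = 99.07 mm
y_c = 808875.00 / 17823.29 = 45.38 mm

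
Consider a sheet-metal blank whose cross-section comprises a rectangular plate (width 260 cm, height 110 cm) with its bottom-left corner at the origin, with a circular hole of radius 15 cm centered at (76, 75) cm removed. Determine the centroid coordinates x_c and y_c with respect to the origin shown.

x_c = 131.37 cm, y_c = 54.49 cm

Part | A | x̄ᵢ | ȳᵢ | A·x̄ᵢ | A·ȳᵢ
plate | 28600.00 | 130.00 | 55.00 | 3718000.00 | 1573000.00
hole | -706.86 | 76.00 | 75.00 | -53721.23 | -53014.38
Σ | 27893.14 |  |  | 3664278.77 | 1519985.62
x_c = 3664278.77 / 27893.14 = 131.37 cm
y_c = 1519985.62 / 27893.14 = 54.49 cm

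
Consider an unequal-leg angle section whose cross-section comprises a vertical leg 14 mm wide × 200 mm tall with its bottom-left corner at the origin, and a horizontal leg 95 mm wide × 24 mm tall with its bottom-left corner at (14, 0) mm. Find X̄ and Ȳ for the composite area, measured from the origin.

X̄ = 31.46 mm, Ȳ = 60.50 mm

vertical leg: A = 14 × 200 = 2800.00, centroid at (7.00, 100.00).
horizontal leg: A = 95 × 24 = 2280.00, centroid at (61.50, 12.00).
ΣA = 5080.00 mm²
ΣAX̄ = (2800.00)(7.00) + (2280.00)(61.50) = 159820.00 mm³
ΣAȲ = (2800.00)(100.00) + (2280.00)(12.00) = 307360.00 mm³
X̄ = 159820.00 / 5080.00 = 31.46 mm
Ȳ = 307360.00 / 5080.00 = 60.50 mm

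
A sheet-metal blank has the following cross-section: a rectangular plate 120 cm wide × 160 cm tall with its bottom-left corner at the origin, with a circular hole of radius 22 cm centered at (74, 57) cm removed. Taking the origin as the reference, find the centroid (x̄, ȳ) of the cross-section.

x̄ = 58.80 cm, ȳ = 81.98 cm

plate: A = 120 × 160 = 19200.00, centroid at (60.00, 80.00).
hole: A = −π·22² = -1520.53, centroid at (74.00, 57.00).
ΣA = 17679.47 cm²
ΣAx̄ = (19200.00)(60.00) + (-1520.53)(74.00) = 1039480.72 cm³
ΣAȳ = (19200.00)(80.00) + (-1520.53)(57.00) = 1449329.74 cm³
x̄ = 1039480.72 / 17679.47 = 58.80 cm
ȳ = 1449329.74 / 17679.47 = 81.98 cm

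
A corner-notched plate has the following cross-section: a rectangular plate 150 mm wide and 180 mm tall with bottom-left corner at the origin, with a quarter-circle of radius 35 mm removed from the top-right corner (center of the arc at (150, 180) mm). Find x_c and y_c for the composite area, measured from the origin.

plate: A = 150 × 180 = 27000.00, centroid at (75.00, 90.00).
removed quarter-circle: A = −¼π·35² = -962.11, centroid at (135.15, 165.15).
ΣA = 26037.89 mm²
ΣAx_c = (27000.00)(75.00) + (-962.11)(135.15) = 1894974.75 mm³
ΣAy_c = (27000.00)(90.00) + (-962.11)(165.15) = 2271111.37 mm³
x_c = 1894974.75 / 26037.89 = 72.78 mm
y_c = 2271111.37 / 26037.89 = 87.22 mm

x_c = 72.78 mm, y_c = 87.22 mm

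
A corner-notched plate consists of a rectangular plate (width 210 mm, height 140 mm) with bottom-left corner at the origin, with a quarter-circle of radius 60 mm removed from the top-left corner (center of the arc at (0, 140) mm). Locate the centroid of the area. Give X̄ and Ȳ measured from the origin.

Part | A | x̄ᵢ | ȳᵢ | A·x̄ᵢ | A·ȳᵢ
plate | 29400.00 | 105.00 | 70.00 | 3087000.00 | 2058000.00
removed quarter-circle | -2827.43 | 25.46 | 114.54 | -72000.00 | -323840.67
Σ | 26572.57 |  |  | 3015000.00 | 1734159.33
X̄ = 3015000.00 / 26572.57 = 113.46 mm
Ȳ = 1734159.33 / 26572.57 = 65.26 mm

X̄ = 113.46 mm, Ȳ = 65.26 mm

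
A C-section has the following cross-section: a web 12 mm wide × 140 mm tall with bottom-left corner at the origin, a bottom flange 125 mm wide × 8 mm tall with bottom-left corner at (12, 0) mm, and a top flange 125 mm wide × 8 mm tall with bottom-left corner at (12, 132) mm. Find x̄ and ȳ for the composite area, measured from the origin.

web: A = 12 × 140 = 1680.00, centroid at (6.00, 70.00).
bottom flange: A = 125 × 8 = 1000.00, centroid at (74.50, 4.00).
top flange: A = 125 × 8 = 1000.00, centroid at (74.50, 136.00).
ΣA = 3680.00 mm²
ΣAx̄ = (1680.00)(6.00) + (1000.00)(74.50) + (1000.00)(74.50) = 159080.00 mm³
ΣAȳ = (1680.00)(70.00) + (1000.00)(4.00) + (1000.00)(136.00) = 257600.00 mm³
x̄ = 159080.00 / 3680.00 = 43.23 mm
ȳ = 257600.00 / 3680.00 = 70.00 mm

x̄ = 43.23 mm, ȳ = 70.00 mm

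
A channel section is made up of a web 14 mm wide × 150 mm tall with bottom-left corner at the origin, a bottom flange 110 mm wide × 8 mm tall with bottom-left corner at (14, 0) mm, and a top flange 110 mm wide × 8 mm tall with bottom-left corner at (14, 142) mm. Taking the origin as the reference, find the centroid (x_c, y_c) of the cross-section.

x_c = 35.27 mm, y_c = 75.00 mm

web: A = 14 × 150 = 2100.00, centroid at (7.00, 75.00).
bottom flange: A = 110 × 8 = 880.00, centroid at (69.00, 4.00).
top flange: A = 110 × 8 = 880.00, centroid at (69.00, 146.00).
ΣA = 3860.00 mm²
ΣAx_c = (2100.00)(7.00) + (880.00)(69.00) + (880.00)(69.00) = 136140.00 mm³
ΣAy_c = (2100.00)(75.00) + (880.00)(4.00) + (880.00)(146.00) = 289500.00 mm³
x_c = 136140.00 / 3860.00 = 35.27 mm
y_c = 289500.00 / 3860.00 = 75.00 mm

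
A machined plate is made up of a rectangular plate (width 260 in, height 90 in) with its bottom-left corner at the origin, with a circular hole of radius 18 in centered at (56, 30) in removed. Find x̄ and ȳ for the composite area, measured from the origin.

x̄ = 133.37 in, ȳ = 45.68 in

plate: A = 260 × 90 = 23400.00, centroid at (130.00, 45.00).
hole: A = −π·18² = -1017.88, centroid at (56.00, 30.00).
ΣA = 22382.12 in², ΣAx̄ = 2984998.94 in³, ΣAȳ = 1022463.72 in³.
x̄ = 2984998.94/22382.12 = 133.37 in; ȳ = 1022463.72/22382.12 = 45.68 in.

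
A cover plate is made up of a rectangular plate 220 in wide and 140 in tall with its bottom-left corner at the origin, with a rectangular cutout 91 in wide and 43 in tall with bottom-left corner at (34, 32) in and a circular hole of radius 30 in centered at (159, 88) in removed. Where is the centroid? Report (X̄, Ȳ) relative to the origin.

plate: A = 220 × 140 = 30800.00, centroid at (110.00, 70.00).
hole 1: A = −(91 × 43) = -3913.00, centroid at (79.50, 53.50).
hole 2: A = −π·30² = -2827.43, centroid at (159.00, 88.00).
ΣA = 24059.57 in²
ΣAX̄ = (30800.00)(110.00) + (-3913.00)(79.50) + (-2827.43)(159.00) = 2627354.59 in³
ΣAȲ = (30800.00)(70.00) + (-3913.00)(53.50) + (-2827.43)(88.00) = 1697840.36 in³
X̄ = 2627354.59 / 24059.57 = 109.20 in
Ȳ = 1697840.36 / 24059.57 = 70.57 in

X̄ = 109.20 in, Ȳ = 70.57 in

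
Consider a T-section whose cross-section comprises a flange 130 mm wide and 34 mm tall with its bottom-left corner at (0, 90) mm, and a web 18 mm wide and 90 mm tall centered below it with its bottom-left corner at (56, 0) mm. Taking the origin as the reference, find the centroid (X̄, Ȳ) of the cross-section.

X̄ = 65.00 mm, Ȳ = 90.37 mm

web: A = 18 × 90 = 1620.00, centroid at (65.00, 45.00).
flange: A = 130 × 34 = 4420.00, centroid at (65.00, 107.00).
ΣA = 6040.00 mm²
ΣAX̄ = (1620.00)(65.00) + (4420.00)(65.00) = 392600.00 mm³
ΣAȲ = (1620.00)(45.00) + (4420.00)(107.00) = 545840.00 mm³
X̄ = 392600.00 / 6040.00 = 65.00 mm
Ȳ = 545840.00 / 6040.00 = 90.37 mm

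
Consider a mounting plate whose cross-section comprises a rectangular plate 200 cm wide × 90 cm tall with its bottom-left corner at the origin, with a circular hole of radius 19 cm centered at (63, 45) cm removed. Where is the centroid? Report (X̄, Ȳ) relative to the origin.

X̄ = 102.49 cm, Ȳ = 45.00 cm

Part | A | x̄ᵢ | ȳᵢ | A·x̄ᵢ | A·ȳᵢ
plate | 18000.00 | 100.00 | 45.00 | 1800000.00 | 810000.00
hole | -1134.11 | 63.00 | 45.00 | -71449.24 | -51035.17
Σ | 16865.89 |  |  | 1728550.76 | 758964.83
X̄ = 1728550.76 / 16865.89 = 102.49 cm
Ȳ = 758964.83 / 16865.89 = 45.00 cm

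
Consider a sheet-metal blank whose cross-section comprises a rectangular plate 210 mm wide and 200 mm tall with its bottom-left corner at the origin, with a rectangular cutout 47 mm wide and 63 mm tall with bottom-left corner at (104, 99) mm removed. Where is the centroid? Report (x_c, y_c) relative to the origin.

x_c = 103.29 mm, y_c = 97.69 mm

Part | A | x̄ᵢ | ȳᵢ | A·x̄ᵢ | A·ȳᵢ
plate | 42000.00 | 105.00 | 100.00 | 4410000.00 | 4200000.00
hole | -2961.00 | 127.50 | 130.50 | -377527.50 | -386410.50
Σ | 39039.00 |  |  | 4032472.50 | 3813589.50
x_c = 4032472.50 / 39039.00 = 103.29 mm
y_c = 3813589.50 / 39039.00 = 97.69 mm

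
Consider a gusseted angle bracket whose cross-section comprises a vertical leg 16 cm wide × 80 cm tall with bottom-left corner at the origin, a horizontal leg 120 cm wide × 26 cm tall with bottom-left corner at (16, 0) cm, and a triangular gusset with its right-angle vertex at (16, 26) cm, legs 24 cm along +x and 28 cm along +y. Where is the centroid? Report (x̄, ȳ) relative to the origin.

x̄ = 53.93 cm, ȳ = 21.88 cm

Part | A | x̄ᵢ | ȳᵢ | A·x̄ᵢ | A·ȳᵢ
vertical leg | 1280.00 | 8.00 | 40.00 | 10240.00 | 51200.00
horizontal leg | 3120.00 | 76.00 | 13.00 | 237120.00 | 40560.00
gusset | 336.00 | 24.00 | 35.33 | 8064.00 | 11872.00
Σ | 4736.00 |  |  | 255424.00 | 103632.00
x̄ = 255424.00 / 4736.00 = 53.93 cm
ȳ = 103632.00 / 4736.00 = 21.88 cm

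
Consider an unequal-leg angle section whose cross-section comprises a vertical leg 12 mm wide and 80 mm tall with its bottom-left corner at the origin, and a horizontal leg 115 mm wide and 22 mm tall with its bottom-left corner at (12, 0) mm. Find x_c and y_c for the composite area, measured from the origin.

x_c = 52.03 mm, y_c = 18.98 mm

Part | A | x̄ᵢ | ȳᵢ | A·x̄ᵢ | A·ȳᵢ
vertical leg | 960.00 | 6.00 | 40.00 | 5760.00 | 38400.00
horizontal leg | 2530.00 | 69.50 | 11.00 | 175835.00 | 27830.00
Σ | 3490.00 |  |  | 181595.00 | 66230.00
x_c = 181595.00 / 3490.00 = 52.03 mm
y_c = 66230.00 / 3490.00 = 18.98 mm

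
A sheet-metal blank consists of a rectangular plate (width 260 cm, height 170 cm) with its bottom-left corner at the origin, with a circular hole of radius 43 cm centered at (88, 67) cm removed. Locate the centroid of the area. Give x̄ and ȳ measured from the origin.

x̄ = 136.35 cm, ȳ = 87.72 cm

Part | A | x̄ᵢ | ȳᵢ | A·x̄ᵢ | A·ȳᵢ
plate | 44200.00 | 130.00 | 85.00 | 5746000.00 | 3757000.00
hole | -5808.80 | 88.00 | 67.00 | -511174.82 | -389189.92
Σ | 38391.20 |  |  | 5234825.18 | 3367810.08
x̄ = 5234825.18 / 38391.20 = 136.35 cm
ȳ = 3367810.08 / 38391.20 = 87.72 cm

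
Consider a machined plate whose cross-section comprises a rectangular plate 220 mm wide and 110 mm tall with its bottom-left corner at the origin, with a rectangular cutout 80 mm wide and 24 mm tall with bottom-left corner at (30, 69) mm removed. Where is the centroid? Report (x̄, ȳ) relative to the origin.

Part | A | x̄ᵢ | ȳᵢ | A·x̄ᵢ | A·ȳᵢ
plate | 24200.00 | 110.00 | 55.00 | 2662000.00 | 1331000.00
hole | -1920.00 | 70.00 | 81.00 | -134400.00 | -155520.00
Σ | 22280.00 |  |  | 2527600.00 | 1175480.00
x̄ = 2527600.00 / 22280.00 = 113.45 mm
ȳ = 1175480.00 / 22280.00 = 52.76 mm

x̄ = 113.45 mm, ȳ = 52.76 mm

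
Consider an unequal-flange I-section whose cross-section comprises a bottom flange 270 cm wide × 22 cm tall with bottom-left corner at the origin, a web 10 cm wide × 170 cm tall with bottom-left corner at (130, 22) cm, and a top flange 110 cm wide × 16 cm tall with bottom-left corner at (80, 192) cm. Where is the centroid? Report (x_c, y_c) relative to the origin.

bottom flange: A = 270 × 22 = 5940.00, centroid at (135.00, 11.00).
web: A = 10 × 170 = 1700.00, centroid at (135.00, 107.00).
top flange: A = 110 × 16 = 1760.00, centroid at (135.00, 200.00).
ΣA = 9400.00 cm², ΣAx_c = 1269000.00 cm³, ΣAy_c = 599240.00 cm³.
x_c = 1269000.00/9400.00 = 135.00 cm; y_c = 599240.00/9400.00 = 63.75 cm.

x_c = 135.00 cm, y_c = 63.75 cm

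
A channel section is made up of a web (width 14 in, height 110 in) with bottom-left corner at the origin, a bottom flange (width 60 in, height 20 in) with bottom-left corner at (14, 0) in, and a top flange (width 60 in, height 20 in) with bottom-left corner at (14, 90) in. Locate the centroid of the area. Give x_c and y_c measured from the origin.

web: A = 14 × 110 = 1540.00, centroid at (7.00, 55.00).
bottom flange: A = 60 × 20 = 1200.00, centroid at (44.00, 10.00).
top flange: A = 60 × 20 = 1200.00, centroid at (44.00, 100.00).
ΣA = 3940.00 in², ΣAx_c = 116380.00 in³, ΣAy_c = 216700.00 in³.
x_c = 116380.00/3940.00 = 29.54 in; y_c = 216700.00/3940.00 = 55.00 in.

x_c = 29.54 in, y_c = 55.00 in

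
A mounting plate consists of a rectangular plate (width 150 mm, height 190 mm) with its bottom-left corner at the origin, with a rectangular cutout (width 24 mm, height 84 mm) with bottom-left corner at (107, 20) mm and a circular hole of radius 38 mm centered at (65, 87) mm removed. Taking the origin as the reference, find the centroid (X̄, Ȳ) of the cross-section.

X̄ = 73.03 mm, Ȳ = 99.68 mm

plate: A = 150 × 190 = 28500.00, centroid at (75.00, 95.00).
hole 1: A = −(24 × 84) = -2016.00, centroid at (119.00, 62.00).
hole 2: A = −π·38² = -4536.46, centroid at (65.00, 87.00).
ΣA = 21947.54 mm²
ΣAX̄ = (28500.00)(75.00) + (-2016.00)(119.00) + (-4536.46)(65.00) = 1602726.11 mm³
ΣAȲ = (28500.00)(95.00) + (-2016.00)(62.00) + (-4536.46)(87.00) = 2187836.00 mm³
X̄ = 1602726.11 / 21947.54 = 73.03 mm
Ȳ = 2187836.00 / 21947.54 = 99.68 mm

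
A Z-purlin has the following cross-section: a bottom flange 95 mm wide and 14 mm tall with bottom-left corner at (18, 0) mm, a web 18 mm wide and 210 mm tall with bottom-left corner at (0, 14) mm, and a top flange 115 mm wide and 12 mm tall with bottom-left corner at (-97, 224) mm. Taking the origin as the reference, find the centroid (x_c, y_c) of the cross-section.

bottom flange: A = 95 × 14 = 1330.00, centroid at (65.50, 7.00).
web: A = 18 × 210 = 3780.00, centroid at (9.00, 119.00).
top flange: A = 115 × 12 = 1380.00, centroid at (-39.50, 230.00).
ΣA = 6490.00 mm², ΣAx_c = 66625.00 mm³, ΣAy_c = 776530.00 mm³.
x_c = 66625.00/6490.00 = 10.27 mm; y_c = 776530.00/6490.00 = 119.65 mm.

x_c = 10.27 mm, y_c = 119.65 mm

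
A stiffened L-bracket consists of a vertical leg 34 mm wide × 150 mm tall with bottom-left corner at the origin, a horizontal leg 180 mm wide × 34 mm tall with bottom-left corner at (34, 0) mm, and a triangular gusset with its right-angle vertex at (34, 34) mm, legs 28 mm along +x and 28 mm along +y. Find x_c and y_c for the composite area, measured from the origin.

Part | A | x̄ᵢ | ȳᵢ | A·x̄ᵢ | A·ȳᵢ
vertical leg | 5100.00 | 17.00 | 75.00 | 86700.00 | 382500.00
horizontal leg | 6120.00 | 124.00 | 17.00 | 758880.00 | 104040.00
gusset | 392.00 | 43.33 | 43.33 | 16986.67 | 16986.67
Σ | 11612.00 |  |  | 862566.67 | 503526.67
x_c = 862566.67 / 11612.00 = 74.28 mm
y_c = 503526.67 / 11612.00 = 43.36 mm

x_c = 74.28 mm, y_c = 43.36 mm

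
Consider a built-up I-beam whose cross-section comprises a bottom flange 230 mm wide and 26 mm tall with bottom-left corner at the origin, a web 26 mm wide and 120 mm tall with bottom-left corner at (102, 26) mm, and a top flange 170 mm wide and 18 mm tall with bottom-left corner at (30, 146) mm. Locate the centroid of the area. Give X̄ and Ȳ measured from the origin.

X̄ = 115.00 mm, Ȳ = 67.46 mm

Part | A | x̄ᵢ | ȳᵢ | A·x̄ᵢ | A·ȳᵢ
bottom flange | 5980.00 | 115.00 | 13.00 | 687700.00 | 77740.00
web | 3120.00 | 115.00 | 86.00 | 358800.00 | 268320.00
top flange | 3060.00 | 115.00 | 155.00 | 351900.00 | 474300.00
Σ | 12160.00 |  |  | 1398400.00 | 820360.00
X̄ = 1398400.00 / 12160.00 = 115.00 mm
Ȳ = 820360.00 / 12160.00 = 67.46 mm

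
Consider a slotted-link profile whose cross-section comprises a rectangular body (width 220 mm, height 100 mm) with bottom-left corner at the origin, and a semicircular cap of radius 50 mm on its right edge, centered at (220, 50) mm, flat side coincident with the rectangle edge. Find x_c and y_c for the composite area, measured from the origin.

rectangular body: A = 220 × 100 = 22000.00, centroid at (110.00, 50.00).
semicircular end: A = ½π·50² = 3926.99, centroid at (241.22, 50.00).
ΣA = 25926.99 mm²
ΣAx_c = (22000.00)(110.00) + (3926.99)(241.22) = 3367271.31 mm³
ΣAy_c = (22000.00)(50.00) + (3926.99)(50.00) = 1296349.54 mm³
x_c = 3367271.31 / 25926.99 = 129.88 mm
y_c = 1296349.54 / 25926.99 = 50.00 mm

x_c = 129.88 mm, y_c = 50.00 mm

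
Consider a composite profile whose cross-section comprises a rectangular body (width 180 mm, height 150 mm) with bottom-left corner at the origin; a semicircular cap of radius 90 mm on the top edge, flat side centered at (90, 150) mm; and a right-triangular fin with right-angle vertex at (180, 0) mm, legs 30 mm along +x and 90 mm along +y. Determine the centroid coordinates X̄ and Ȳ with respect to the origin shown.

Part | A | x̄ᵢ | ȳᵢ | A·x̄ᵢ | A·ȳᵢ
rectangular body | 27000.00 | 90.00 | 75.00 | 2430000.00 | 2025000.00
semicircular top | 12723.45 | 90.00 | 188.20 | 1145110.52 | 2394517.54
triangular fin | 1350.00 | 190.00 | 30.00 | 256500.00 | 40500.00
Σ | 41073.45 |  |  | 3831610.52 | 4460017.54
X̄ = 3831610.52 / 41073.45 = 93.29 mm
Ȳ = 4460017.54 / 41073.45 = 108.59 mm

X̄ = 93.29 mm, Ȳ = 108.59 mm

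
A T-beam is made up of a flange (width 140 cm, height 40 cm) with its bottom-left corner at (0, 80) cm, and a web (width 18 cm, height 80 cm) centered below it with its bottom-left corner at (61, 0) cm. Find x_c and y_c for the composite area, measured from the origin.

x_c = 70.00 cm, y_c = 87.73 cm

web: A = 18 × 80 = 1440.00, centroid at (70.00, 40.00).
flange: A = 140 × 40 = 5600.00, centroid at (70.00, 100.00).
ΣA = 7040.00 cm², ΣAx_c = 492800.00 cm³, ΣAy_c = 617600.00 cm³.
x_c = 492800.00/7040.00 = 70.00 cm; y_c = 617600.00/7040.00 = 87.73 cm.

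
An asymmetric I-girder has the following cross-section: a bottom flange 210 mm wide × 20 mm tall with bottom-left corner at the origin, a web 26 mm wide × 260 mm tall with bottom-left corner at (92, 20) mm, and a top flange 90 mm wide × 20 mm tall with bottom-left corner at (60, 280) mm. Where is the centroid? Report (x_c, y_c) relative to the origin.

x_c = 105.00 mm, y_c = 123.67 mm

bottom flange: A = 210 × 20 = 4200.00, centroid at (105.00, 10.00).
web: A = 26 × 260 = 6760.00, centroid at (105.00, 150.00).
top flange: A = 90 × 20 = 1800.00, centroid at (105.00, 290.00).
ΣA = 12760.00 mm², ΣAx_c = 1339800.00 mm³, ΣAy_c = 1578000.00 mm³.
x_c = 1339800.00/12760.00 = 105.00 mm; y_c = 1578000.00/12760.00 = 123.67 mm.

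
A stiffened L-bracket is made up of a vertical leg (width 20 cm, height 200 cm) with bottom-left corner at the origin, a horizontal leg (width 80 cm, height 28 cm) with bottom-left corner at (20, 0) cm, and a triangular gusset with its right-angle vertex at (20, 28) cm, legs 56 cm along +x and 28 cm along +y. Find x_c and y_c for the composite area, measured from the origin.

x_c = 29.15 cm, y_c = 65.58 cm

vertical leg: A = 20 × 200 = 4000.00, centroid at (10.00, 100.00).
horizontal leg: A = 80 × 28 = 2240.00, centroid at (60.00, 14.00).
gusset: A = ½·56·28 = 784.00, centroid at (38.67, 37.33).
ΣA = 7024.00 cm²
ΣAx_c = (4000.00)(10.00) + (2240.00)(60.00) + (784.00)(38.67) = 204714.67 cm³
ΣAy_c = (4000.00)(100.00) + (2240.00)(14.00) + (784.00)(37.33) = 460629.33 cm³
x_c = 204714.67 / 7024.00 = 29.15 cm
y_c = 460629.33 / 7024.00 = 65.58 cm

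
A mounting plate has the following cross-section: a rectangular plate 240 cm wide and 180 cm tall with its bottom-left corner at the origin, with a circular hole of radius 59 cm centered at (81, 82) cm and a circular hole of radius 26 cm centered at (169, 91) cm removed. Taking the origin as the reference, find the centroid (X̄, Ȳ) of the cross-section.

X̄ = 130.70 cm, Ȳ = 92.83 cm

plate: A = 240 × 180 = 43200.00, centroid at (120.00, 90.00).
hole 1: A = −π·59² = -10935.88, centroid at (81.00, 82.00).
hole 2: A = −π·26² = -2123.72, centroid at (169.00, 91.00).
ΣA = 30140.40 cm², ΣAX̄ = 3939285.28 cm³, ΣAȲ = 2797999.30 cm³.
X̄ = 3939285.28/30140.40 = 130.70 cm; Ȳ = 2797999.30/30140.40 = 92.83 cm.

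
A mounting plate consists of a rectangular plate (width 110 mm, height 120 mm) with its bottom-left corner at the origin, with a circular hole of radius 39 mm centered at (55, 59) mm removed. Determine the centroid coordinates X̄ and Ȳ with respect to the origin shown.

plate: A = 110 × 120 = 13200.00, centroid at (55.00, 60.00).
hole: A = −π·39² = -4778.36, centroid at (55.00, 59.00).
ΣA = 8421.64 mm²
ΣAX̄ = (13200.00)(55.00) + (-4778.36)(55.00) = 463190.07 mm³
ΣAȲ = (13200.00)(60.00) + (-4778.36)(59.00) = 510076.62 mm³
X̄ = 463190.07 / 8421.64 = 55.00 mm
Ȳ = 510076.62 / 8421.64 = 60.57 mm

X̄ = 55.00 mm, Ȳ = 60.57 mm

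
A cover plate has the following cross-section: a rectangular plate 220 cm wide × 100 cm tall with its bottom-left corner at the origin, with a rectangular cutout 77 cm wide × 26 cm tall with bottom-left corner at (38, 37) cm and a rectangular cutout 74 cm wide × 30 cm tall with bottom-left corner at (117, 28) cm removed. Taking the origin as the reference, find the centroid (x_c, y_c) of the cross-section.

Part | A | x̄ᵢ | ȳᵢ | A·x̄ᵢ | A·ȳᵢ
plate | 22000.00 | 110.00 | 50.00 | 2420000.00 | 1100000.00
hole 1 | -2002.00 | 76.50 | 50.00 | -153153.00 | -100100.00
hole 2 | -2220.00 | 154.00 | 43.00 | -341880.00 | -95460.00
Σ | 17778.00 |  |  | 1924967.00 | 904440.00
x_c = 1924967.00 / 17778.00 = 108.28 cm
y_c = 904440.00 / 17778.00 = 50.87 cm

x_c = 108.28 cm, y_c = 50.87 cm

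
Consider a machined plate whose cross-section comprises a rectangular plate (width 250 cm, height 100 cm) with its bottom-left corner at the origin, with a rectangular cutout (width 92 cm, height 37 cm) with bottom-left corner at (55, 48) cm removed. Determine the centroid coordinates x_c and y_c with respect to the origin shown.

plate: A = 250 × 100 = 25000.00, centroid at (125.00, 50.00).
hole: A = −(92 × 37) = -3404.00, centroid at (101.00, 66.50).
ΣA = 21596.00 cm²
ΣAx_c = (25000.00)(125.00) + (-3404.00)(101.00) = 2781196.00 cm³
ΣAy_c = (25000.00)(50.00) + (-3404.00)(66.50) = 1023634.00 cm³
x_c = 2781196.00 / 21596.00 = 128.78 cm
y_c = 1023634.00 / 21596.00 = 47.40 cm

x_c = 128.78 cm, y_c = 47.40 cm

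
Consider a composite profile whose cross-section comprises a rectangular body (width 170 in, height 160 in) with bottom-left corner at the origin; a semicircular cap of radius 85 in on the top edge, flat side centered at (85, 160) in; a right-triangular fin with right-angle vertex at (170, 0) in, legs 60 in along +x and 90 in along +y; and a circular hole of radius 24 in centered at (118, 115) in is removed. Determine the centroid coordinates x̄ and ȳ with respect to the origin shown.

x̄ = 90.67 in, ȳ = 108.37 in

Part | A | x̄ᵢ | ȳᵢ | A·x̄ᵢ | A·ȳᵢ
rectangular body | 27200.00 | 85.00 | 80.00 | 2312000.00 | 2176000.00
semicircular top | 11349.00 | 85.00 | 196.08 | 964665.29 | 2225257.22
triangular fin | 2700.00 | 190.00 | 30.00 | 513000.00 | 81000.00
hole | -1809.56 | 118.00 | 115.00 | -213527.77 | -208099.10
Σ | 39439.45 |  |  | 3576137.52 | 4274158.12
x̄ = 3576137.52 / 39439.45 = 90.67 in
ȳ = 4274158.12 / 39439.45 = 108.37 in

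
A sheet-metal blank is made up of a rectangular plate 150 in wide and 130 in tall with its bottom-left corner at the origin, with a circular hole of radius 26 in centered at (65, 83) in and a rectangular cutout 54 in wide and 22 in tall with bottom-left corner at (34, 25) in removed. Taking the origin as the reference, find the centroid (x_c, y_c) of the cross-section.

x_c = 77.34 in, y_c = 64.77 in

Part | A | x̄ᵢ | ȳᵢ | A·x̄ᵢ | A·ȳᵢ
plate | 19500.00 | 75.00 | 65.00 | 1462500.00 | 1267500.00
hole 1 | -2123.72 | 65.00 | 83.00 | -138041.58 | -176268.48
hole 2 | -1188.00 | 61.00 | 36.00 | -72468.00 | -42768.00
Σ | 16188.28 |  |  | 1251990.42 | 1048463.52
x_c = 1251990.42 / 16188.28 = 77.34 in
y_c = 1048463.52 / 16188.28 = 64.77 in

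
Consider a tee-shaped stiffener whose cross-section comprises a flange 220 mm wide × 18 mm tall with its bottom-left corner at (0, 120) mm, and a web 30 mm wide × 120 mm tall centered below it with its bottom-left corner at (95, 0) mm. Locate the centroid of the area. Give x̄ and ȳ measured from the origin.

x̄ = 110.00 mm, ȳ = 96.14 mm

web: A = 30 × 120 = 3600.00, centroid at (110.00, 60.00).
flange: A = 220 × 18 = 3960.00, centroid at (110.00, 129.00).
ΣA = 7560.00 mm²
ΣAx̄ = (3600.00)(110.00) + (3960.00)(110.00) = 831600.00 mm³
ΣAȳ = (3600.00)(60.00) + (3960.00)(129.00) = 726840.00 mm³
x̄ = 831600.00 / 7560.00 = 110.00 mm
ȳ = 726840.00 / 7560.00 = 96.14 mm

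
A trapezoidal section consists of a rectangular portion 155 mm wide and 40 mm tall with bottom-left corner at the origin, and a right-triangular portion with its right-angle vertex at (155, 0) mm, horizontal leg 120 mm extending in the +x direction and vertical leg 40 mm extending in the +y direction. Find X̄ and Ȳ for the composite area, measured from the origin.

Part | A | x̄ᵢ | ȳᵢ | A·x̄ᵢ | A·ȳᵢ
rectangular portion | 6200.00 | 77.50 | 20.00 | 480500.00 | 124000.00
triangular portion | 2400.00 | 195.00 | 13.33 | 468000.00 | 32000.00
Σ | 8600.00 |  |  | 948500.00 | 156000.00
X̄ = 948500.00 / 8600.00 = 110.29 mm
Ȳ = 156000.00 / 8600.00 = 18.14 mm

X̄ = 110.29 mm, Ȳ = 18.14 mm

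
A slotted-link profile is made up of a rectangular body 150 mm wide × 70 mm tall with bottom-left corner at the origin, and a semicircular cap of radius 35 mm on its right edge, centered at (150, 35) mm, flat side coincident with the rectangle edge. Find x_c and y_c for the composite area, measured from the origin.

rectangular body: A = 150 × 70 = 10500.00, centroid at (75.00, 35.00).
semicircular end: A = ½π·35² = 1924.23, centroid at (164.85, 35.00).
ΣA = 12424.23 mm², ΣAx_c = 1104717.16 mm³, ΣAy_c = 434847.89 mm³.
x_c = 1104717.16/12424.23 = 88.92 mm; y_c = 434847.89/12424.23 = 35.00 mm.

x_c = 88.92 mm, y_c = 35.00 mm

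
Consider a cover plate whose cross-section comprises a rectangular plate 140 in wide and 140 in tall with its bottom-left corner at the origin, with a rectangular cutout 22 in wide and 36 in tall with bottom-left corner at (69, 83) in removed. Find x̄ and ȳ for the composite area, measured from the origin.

x̄ = 69.58 in, ȳ = 68.69 in

plate: A = 140 × 140 = 19600.00, centroid at (70.00, 70.00).
hole: A = −(22 × 36) = -792.00, centroid at (80.00, 101.00).
ΣA = 18808.00 in², ΣAx̄ = 1308640.00 in³, ΣAȳ = 1292008.00 in³.
x̄ = 1308640.00/18808.00 = 69.58 in; ȳ = 1292008.00/18808.00 = 68.69 in.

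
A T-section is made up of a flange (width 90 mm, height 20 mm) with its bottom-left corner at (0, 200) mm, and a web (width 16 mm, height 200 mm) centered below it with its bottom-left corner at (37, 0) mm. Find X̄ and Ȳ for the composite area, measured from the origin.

Part | A | x̄ᵢ | ȳᵢ | A·x̄ᵢ | A·ȳᵢ
web | 3200.00 | 45.00 | 100.00 | 144000.00 | 320000.00
flange | 1800.00 | 45.00 | 210.00 | 81000.00 | 378000.00
Σ | 5000.00 |  |  | 225000.00 | 698000.00
X̄ = 225000.00 / 5000.00 = 45.00 mm
Ȳ = 698000.00 / 5000.00 = 139.60 mm

X̄ = 45.00 mm, Ȳ = 139.60 mm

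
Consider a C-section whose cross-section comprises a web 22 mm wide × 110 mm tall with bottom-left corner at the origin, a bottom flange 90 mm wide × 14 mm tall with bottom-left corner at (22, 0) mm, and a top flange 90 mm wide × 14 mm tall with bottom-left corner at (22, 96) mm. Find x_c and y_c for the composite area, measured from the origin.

Part | A | x̄ᵢ | ȳᵢ | A·x̄ᵢ | A·ȳᵢ
web | 2420.00 | 11.00 | 55.00 | 26620.00 | 133100.00
bottom flange | 1260.00 | 67.00 | 7.00 | 84420.00 | 8820.00
top flange | 1260.00 | 67.00 | 103.00 | 84420.00 | 129780.00
Σ | 4940.00 |  |  | 195460.00 | 271700.00
x_c = 195460.00 / 4940.00 = 39.57 mm
y_c = 271700.00 / 4940.00 = 55.00 mm

x_c = 39.57 mm, y_c = 55.00 mm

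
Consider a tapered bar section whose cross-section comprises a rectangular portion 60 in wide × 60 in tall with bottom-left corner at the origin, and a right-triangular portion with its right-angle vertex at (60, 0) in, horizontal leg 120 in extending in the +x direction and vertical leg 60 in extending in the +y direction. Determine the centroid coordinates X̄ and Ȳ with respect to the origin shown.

rectangular portion: A = 60 × 60 = 3600.00, centroid at (30.00, 30.00).
triangular portion: A = ½·120·60 = 3600.00, centroid at (100.00, 20.00).
ΣA = 7200.00 in²
ΣAX̄ = (3600.00)(30.00) + (3600.00)(100.00) = 468000.00 in³
ΣAȲ = (3600.00)(30.00) + (3600.00)(20.00) = 180000.00 in³
X̄ = 468000.00 / 7200.00 = 65.00 in
Ȳ = 180000.00 / 7200.00 = 25.00 in

X̄ = 65.00 in, Ȳ = 25.00 in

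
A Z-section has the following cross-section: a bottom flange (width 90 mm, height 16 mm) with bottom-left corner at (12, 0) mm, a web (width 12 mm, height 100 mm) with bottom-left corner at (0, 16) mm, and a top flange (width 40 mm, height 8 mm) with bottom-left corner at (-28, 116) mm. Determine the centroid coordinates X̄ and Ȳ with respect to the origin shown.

X̄ = 29.30 mm, Ȳ = 43.62 mm

bottom flange: A = 90 × 16 = 1440.00, centroid at (57.00, 8.00).
web: A = 12 × 100 = 1200.00, centroid at (6.00, 66.00).
top flange: A = 40 × 8 = 320.00, centroid at (-8.00, 120.00).
ΣA = 2960.00 mm²
ΣAX̄ = (1440.00)(57.00) + (1200.00)(6.00) + (320.00)(-8.00) = 86720.00 mm³
ΣAȲ = (1440.00)(8.00) + (1200.00)(66.00) + (320.00)(120.00) = 129120.00 mm³
X̄ = 86720.00 / 2960.00 = 29.30 mm
Ȳ = 129120.00 / 2960.00 = 43.62 mm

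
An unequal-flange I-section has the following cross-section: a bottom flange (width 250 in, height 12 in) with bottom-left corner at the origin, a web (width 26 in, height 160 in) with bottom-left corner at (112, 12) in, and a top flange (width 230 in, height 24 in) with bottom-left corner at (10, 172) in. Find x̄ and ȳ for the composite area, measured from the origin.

Part | A | x̄ᵢ | ȳᵢ | A·x̄ᵢ | A·ȳᵢ
bottom flange | 3000.00 | 125.00 | 6.00 | 375000.00 | 18000.00
web | 4160.00 | 125.00 | 92.00 | 520000.00 | 382720.00
top flange | 5520.00 | 125.00 | 184.00 | 690000.00 | 1015680.00
Σ | 12680.00 |  |  | 1585000.00 | 1416400.00
x̄ = 1585000.00 / 12680.00 = 125.00 in
ȳ = 1416400.00 / 12680.00 = 111.70 in

x̄ = 125.00 in, ȳ = 111.70 in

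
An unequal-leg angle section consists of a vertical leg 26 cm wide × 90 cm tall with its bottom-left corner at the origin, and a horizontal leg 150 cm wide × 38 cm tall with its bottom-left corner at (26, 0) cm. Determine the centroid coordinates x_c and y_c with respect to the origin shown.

vertical leg: A = 26 × 90 = 2340.00, centroid at (13.00, 45.00).
horizontal leg: A = 150 × 38 = 5700.00, centroid at (101.00, 19.00).
ΣA = 8040.00 cm²
ΣAx_c = (2340.00)(13.00) + (5700.00)(101.00) = 606120.00 cm³
ΣAy_c = (2340.00)(45.00) + (5700.00)(19.00) = 213600.00 cm³
x_c = 606120.00 / 8040.00 = 75.39 cm
y_c = 213600.00 / 8040.00 = 26.57 cm

x_c = 75.39 cm, y_c = 26.57 cm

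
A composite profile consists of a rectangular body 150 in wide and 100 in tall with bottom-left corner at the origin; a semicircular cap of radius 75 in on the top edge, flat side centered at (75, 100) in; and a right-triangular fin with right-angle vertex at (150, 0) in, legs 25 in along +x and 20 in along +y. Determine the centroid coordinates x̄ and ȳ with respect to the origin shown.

x̄ = 75.86 in, ȳ = 79.57 in

rectangular body: A = 150 × 100 = 15000.00, centroid at (75.00, 50.00).
semicircular top: A = ½π·75² = 8835.73, centroid at (75.00, 131.83).
triangular fin: A = ½·25·20 = 250.00, centroid at (158.33, 6.67).
ΣA = 24085.73 in², ΣAx̄ = 1827263.03 in³, ΣAȳ = 1916489.60 in³.
x̄ = 1827263.03/24085.73 = 75.86 in; ȳ = 1916489.60/24085.73 = 79.57 in.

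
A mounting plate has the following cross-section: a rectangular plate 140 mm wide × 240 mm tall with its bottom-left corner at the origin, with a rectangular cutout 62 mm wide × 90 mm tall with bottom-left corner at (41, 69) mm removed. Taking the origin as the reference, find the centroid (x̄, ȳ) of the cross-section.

plate: A = 140 × 240 = 33600.00, centroid at (70.00, 120.00).
hole: A = −(62 × 90) = -5580.00, centroid at (72.00, 114.00).
ΣA = 28020.00 mm²
ΣAx̄ = (33600.00)(70.00) + (-5580.00)(72.00) = 1950240.00 mm³
ΣAȳ = (33600.00)(120.00) + (-5580.00)(114.00) = 3395880.00 mm³
x̄ = 1950240.00 / 28020.00 = 69.60 mm
ȳ = 3395880.00 / 28020.00 = 121.19 mm

x̄ = 69.60 mm, ȳ = 121.19 mm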